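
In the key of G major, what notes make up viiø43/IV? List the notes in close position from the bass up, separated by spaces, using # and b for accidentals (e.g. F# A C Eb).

F A B D

The slash marks an applied leading-tone chord: viio of IV. In G major, IV is C, so the leading tone to it is B, a half step below.
Building a half-diminished seventh chord on B gives B-D-F-A.
The figured bass 43 indicates second inversion, placing the fifth (F) in the bass: F-A-B-D.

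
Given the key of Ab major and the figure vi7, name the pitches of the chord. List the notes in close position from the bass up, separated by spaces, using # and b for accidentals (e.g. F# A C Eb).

The numeral's case and figure indicate a minor seventh chord. In Ab major its root, the sixth degree, is F.
Stacking thirds from F gives F-Ab-C-Eb.

F Ab C Eb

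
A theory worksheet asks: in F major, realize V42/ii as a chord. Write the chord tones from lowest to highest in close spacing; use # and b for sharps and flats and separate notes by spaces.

C D F# A

The slash means an applied dominant: we want the dominant of ii. In F major, ii is G minor, and its dominant is built on D.
Building a dominant seventh chord on D gives D-F#-A-C.
With the 42 figure the chord is in third inversion; from the bass C upward in close position it reads C-D-F#-A.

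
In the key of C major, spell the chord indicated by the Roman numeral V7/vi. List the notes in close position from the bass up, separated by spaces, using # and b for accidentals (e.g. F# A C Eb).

E G# B D

V7/vi is a secondary dominant — the dominant seventh of vi. vi in C major is A, so the applied chord's root is E, a perfect fifth above.
Building a dominant seventh chord on E gives E-G#-B-D.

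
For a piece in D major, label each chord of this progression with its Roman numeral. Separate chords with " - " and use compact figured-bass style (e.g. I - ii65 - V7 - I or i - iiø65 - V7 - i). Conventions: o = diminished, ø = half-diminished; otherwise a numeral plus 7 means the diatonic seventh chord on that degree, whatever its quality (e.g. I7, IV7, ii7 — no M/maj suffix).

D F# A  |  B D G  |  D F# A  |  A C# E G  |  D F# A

I - IV6 - I - V7 - I

D-F#-A: root D is the tonic; major triad there is I.
B-D-G: root G is the subdominant; major triad there is IV6.
D-F#-A: root D is the tonic; major triad there is I.
A-C#-E-G: root A is the dominant; dominant seventh chord there is V7.
D-F#-A: root D is the tonic; major triad there is I.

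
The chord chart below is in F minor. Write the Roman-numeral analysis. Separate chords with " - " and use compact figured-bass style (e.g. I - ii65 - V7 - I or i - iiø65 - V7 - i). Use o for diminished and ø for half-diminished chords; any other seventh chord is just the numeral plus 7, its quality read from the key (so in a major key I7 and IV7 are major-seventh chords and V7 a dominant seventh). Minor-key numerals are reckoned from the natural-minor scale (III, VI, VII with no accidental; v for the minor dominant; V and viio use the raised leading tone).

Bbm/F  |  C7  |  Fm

iv64 - V7 - i

Bbm/F: minor triad on Bb = scale degree 4 → iv64.
C7: dominant seventh chord on C = scale degree 5 → V7.
Fm: root F is the tonic; minor triad there is i.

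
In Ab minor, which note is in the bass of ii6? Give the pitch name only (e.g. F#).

ii in Ab minor has root Bb; the chord is Bb-Db-F.
The figure 6 means first inversion — the third is in the bass.

Db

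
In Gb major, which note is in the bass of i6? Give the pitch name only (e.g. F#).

i in Gb major has root Gb; the chord is Gb-Bbb-Db.
The figure 6 means first inversion — the third is in the bass.

Bbb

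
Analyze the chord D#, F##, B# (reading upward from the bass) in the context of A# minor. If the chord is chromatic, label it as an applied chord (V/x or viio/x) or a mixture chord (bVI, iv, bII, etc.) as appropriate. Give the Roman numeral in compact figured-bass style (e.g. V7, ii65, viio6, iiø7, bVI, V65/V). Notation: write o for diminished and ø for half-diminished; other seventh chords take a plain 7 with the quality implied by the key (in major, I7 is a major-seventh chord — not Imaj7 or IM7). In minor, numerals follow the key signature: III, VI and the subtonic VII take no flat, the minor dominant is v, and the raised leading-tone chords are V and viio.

ii6

The pitches B#-D#-F## form a minor triad rooted on B#.
B# is the second degree of A# minor. This is the minor supertonic, borrowed from the parallel major (the Dorian ii).
With D# in the bass the chord is in first inversion, so the figured bass is 6.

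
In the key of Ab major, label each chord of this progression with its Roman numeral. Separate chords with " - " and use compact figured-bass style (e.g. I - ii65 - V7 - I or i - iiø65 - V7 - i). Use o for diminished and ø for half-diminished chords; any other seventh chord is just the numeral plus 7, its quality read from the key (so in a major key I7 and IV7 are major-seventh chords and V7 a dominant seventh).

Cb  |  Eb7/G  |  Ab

Cb: major triad on Cb — chromatic; bIII (borrowed from the parallel minor).
Eb7/G: dominant seventh chord on Eb = scale degree 5 → V65.
Ab: major triad on Ab = scale degree 1 → I.

bIII - V65 - I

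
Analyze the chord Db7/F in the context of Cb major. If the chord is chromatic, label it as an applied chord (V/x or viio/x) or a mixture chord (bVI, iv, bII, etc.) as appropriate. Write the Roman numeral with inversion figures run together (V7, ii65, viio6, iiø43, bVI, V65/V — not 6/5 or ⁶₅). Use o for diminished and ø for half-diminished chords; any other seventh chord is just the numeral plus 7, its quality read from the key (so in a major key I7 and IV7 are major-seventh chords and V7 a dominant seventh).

V65/V

Stacked in thirds the chord is Db-F-Ab-Cb: a dominant seventh chord on Db.
Db is not a diatonic chord root with this quality in Cb major, but it lies a perfect fifth above Gb (V), so the chord functions as an applied dominant of V.
With F in the bass the chord is in first inversion, so the figured bass is 65.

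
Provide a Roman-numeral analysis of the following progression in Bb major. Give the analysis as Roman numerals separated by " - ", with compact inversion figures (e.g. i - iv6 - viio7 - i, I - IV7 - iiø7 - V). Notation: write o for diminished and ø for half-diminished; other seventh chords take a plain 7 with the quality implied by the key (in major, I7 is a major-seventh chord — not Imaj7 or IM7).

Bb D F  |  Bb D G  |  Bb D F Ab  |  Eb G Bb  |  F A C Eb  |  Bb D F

Bb-D-F: root Bb is the tonic; major triad there is I.
Bb-D-G has root G, degree 6 in Bb major, so vi6.
Bb-D-F-Ab is the secondary dominant of IV (dominant seventh chord on Bb): V7/IV.
Eb-G-Bb has root Eb, degree 4 in Bb major, so IV.
F-A-C-Eb has root F, degree 5 in Bb major, so V7.
Bb-D-F has root Bb, degree 1 in Bb major, so I.

I - vi6 - V7/IV - IV - V7 - I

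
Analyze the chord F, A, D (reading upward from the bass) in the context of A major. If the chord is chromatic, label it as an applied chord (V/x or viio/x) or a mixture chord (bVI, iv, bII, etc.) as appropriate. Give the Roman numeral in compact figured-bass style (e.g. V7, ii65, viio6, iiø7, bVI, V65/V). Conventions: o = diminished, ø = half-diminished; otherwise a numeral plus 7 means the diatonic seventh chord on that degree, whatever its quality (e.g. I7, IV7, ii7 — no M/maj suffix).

iv6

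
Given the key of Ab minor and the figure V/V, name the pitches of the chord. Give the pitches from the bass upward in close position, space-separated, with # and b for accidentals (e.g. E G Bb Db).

Bb D F

V/V is a secondary dominant — the dominant triad of V. V in Ab minor is Eb, so the applied chord's root is Bb, a perfect fifth above.
Building a major triad on Bb gives Bb-D-F.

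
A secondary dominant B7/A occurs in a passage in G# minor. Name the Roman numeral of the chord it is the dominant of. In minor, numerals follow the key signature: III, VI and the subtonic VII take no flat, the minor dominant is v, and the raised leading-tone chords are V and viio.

VI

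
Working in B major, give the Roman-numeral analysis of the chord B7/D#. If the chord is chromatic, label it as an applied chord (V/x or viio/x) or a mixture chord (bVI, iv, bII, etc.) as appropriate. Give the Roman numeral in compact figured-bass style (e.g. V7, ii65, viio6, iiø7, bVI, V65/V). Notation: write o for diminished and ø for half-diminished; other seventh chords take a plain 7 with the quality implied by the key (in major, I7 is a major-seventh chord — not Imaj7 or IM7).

The pitches B-D#-F#-A form a dominant seventh chord rooted on B.
B is not a diatonic chord root with this quality in B major, but it lies a perfect fifth above E (IV), so the chord functions as an applied dominant of IV.
With D# in the bass the chord is in first inversion, so the figured bass is 65.

V65/IV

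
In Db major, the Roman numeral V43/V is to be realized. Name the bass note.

Bb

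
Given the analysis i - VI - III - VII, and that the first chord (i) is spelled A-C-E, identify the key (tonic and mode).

A minor

The anchor chord is a minor triad on A, labeled i.
If A is scale degree 1 and the mode makes that degree carry a minor triad, the tonic is A and the mode is minor.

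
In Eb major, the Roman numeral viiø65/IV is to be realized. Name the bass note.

Bb

The applied chord viiø65/IV is rooted on G: G-Bb-Db-F.
The figure 65 means first inversion — the third is in the bass.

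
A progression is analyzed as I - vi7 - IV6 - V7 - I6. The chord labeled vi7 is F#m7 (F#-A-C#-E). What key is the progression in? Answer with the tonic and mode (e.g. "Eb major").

A major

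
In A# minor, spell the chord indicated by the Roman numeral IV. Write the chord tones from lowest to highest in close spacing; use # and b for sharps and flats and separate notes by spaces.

D# F## A#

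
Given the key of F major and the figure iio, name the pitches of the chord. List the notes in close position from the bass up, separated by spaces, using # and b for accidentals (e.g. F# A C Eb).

G Bb Db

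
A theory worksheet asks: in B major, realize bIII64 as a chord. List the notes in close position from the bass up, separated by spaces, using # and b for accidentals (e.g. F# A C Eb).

A D F#

Scale degree 3 in B major is D#; lowering it a half step gives D. bIII64 is a major triad on the lowered third degree, borrowed from the parallel minor.
So the chord is D-F#-A, a major triad.
With the 64 figure the chord is in second inversion; from the bass A upward in close position it reads A-D-F#.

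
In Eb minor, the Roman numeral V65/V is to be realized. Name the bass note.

A

The applied chord V65/V is rooted on F: F-A-C-Eb.
The figure 65 means first inversion — the third is in the bass.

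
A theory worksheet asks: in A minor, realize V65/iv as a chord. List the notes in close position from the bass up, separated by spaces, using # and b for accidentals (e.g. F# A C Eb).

V65/iv is a secondary dominant — the dominant seventh of iv. iv in A minor is D, so the applied chord's root is A, a perfect fifth above.
Building a dominant seventh chord on A gives A-C#-E-G.
The figured bass 65 indicates first inversion, placing the third (C#) in the bass: C#-E-G-A.

C# E G A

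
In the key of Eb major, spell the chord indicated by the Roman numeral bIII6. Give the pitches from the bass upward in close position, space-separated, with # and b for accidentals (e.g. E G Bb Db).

Bb Db Gb

bIII6 is a major triad on the lowered third degree, borrowed from the parallel minor. In Eb major that root is Gb.
So the chord is Gb-Bb-Db.
The figured bass 6 indicates first inversion, placing the third (Bb) in the bass: Bb-Db-Gb.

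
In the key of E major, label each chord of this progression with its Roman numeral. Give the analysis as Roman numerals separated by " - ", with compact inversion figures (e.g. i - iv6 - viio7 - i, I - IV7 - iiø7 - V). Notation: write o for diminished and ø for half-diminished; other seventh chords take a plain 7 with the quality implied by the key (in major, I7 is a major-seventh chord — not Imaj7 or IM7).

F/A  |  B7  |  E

bII6 - V7 - I

F/A: major triad on F — chromatic; F is the lowered second degree, so this is the Neapolitan sixth, bII6 (third, A, in the bass — hence the 6).
B7: root B is the dominant; dominant seventh chord there is V7.
E has root E, degree 1 in E major, so I.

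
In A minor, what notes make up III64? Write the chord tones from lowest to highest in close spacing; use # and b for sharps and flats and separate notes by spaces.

G C E

In A minor, the mediant is C, and the diatonic chord built there is a major triad.
Stacking thirds from C gives C-E-G.
With the 64 figure the chord is in second inversion; from the bass G upward in close position it reads G-C-E.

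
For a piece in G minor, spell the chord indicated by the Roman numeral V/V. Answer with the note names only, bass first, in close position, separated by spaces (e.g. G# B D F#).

A C# E

The slash means an applied dominant: we want the dominant of V. In G minor, V is D major, and its dominant is built on A.
Building a major triad on A gives A-C#-E.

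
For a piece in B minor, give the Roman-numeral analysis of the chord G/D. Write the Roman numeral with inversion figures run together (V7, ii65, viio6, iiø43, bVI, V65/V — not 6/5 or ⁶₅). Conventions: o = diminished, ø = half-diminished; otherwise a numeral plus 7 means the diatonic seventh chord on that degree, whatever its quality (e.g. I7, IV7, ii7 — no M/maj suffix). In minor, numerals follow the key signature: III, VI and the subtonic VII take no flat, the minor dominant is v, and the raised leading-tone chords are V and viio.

VI64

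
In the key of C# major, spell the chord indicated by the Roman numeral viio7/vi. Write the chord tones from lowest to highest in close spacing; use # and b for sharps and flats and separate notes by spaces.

viio7/vi is a secondary leading-tone chord. The target vi is A# in C# major; the applied chord is rooted a semitone below, on G##.
Building a fully diminished seventh chord on G## gives G##-B#-D#-F#.

G## B# D# F#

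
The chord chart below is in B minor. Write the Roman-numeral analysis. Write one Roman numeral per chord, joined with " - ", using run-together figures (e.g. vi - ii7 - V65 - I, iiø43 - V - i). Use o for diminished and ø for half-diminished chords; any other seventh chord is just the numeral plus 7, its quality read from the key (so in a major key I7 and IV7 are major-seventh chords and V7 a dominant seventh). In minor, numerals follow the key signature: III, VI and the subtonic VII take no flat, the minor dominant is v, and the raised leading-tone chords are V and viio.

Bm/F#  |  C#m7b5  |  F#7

Bm/F#: root B is the tonic; minor triad there is i64.
C#m7b5: half-diminished seventh chord on C# = scale degree 2 → iiø7.
F#7: dominant seventh chord on F# = scale degree 5 → V7.

i64 - iiø7 - V7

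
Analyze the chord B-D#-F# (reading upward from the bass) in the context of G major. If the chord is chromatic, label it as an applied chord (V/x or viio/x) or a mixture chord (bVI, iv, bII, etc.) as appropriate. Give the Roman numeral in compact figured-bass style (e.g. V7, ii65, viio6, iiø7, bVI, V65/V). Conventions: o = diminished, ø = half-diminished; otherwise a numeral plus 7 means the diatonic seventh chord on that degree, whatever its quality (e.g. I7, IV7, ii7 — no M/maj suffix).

V/vi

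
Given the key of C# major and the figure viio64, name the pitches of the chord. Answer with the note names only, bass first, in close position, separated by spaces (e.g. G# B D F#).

F# B# D#

In C# major, the seventh degree is B#, and the diatonic chord built there is a diminished triad.
That chord is spelled B#-D#-F#.
With the 64 figure the chord is in second inversion; from the bass F# upward in close position it reads F#-B#-D#.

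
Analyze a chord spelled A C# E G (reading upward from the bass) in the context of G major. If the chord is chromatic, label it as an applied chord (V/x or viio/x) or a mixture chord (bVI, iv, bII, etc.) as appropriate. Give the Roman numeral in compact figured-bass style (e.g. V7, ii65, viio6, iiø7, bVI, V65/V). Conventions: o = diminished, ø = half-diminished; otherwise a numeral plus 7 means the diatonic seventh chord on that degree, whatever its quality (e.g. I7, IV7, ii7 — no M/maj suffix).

The pitches A-C#-E-G form a dominant seventh chord rooted on A.
A is not a diatonic chord root with this quality in G major, but it lies a perfect fifth above D (V), so the chord functions as an applied dominant of V.

V7/V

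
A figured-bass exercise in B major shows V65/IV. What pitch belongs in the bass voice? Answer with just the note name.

D#

The applied chord V65/IV is rooted on B: B-D#-F#-A.
The figure 65 means first inversion — the third is in the bass.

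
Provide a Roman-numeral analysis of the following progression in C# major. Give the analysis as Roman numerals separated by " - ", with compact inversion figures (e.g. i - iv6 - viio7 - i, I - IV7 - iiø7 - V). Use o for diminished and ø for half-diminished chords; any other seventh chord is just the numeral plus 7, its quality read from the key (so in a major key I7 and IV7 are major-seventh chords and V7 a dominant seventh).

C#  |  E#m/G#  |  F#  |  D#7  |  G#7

I - iii6 - IV - V7/V - V7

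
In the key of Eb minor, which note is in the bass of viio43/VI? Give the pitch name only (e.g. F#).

The applied chord viio43/VI is rooted on Bb: Bb-Db-Fb-Abb.
The figure 43 means second inversion — the fifth is in the bass.

Fb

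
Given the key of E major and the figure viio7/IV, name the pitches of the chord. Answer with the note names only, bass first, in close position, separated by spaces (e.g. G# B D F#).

viio7/IV is a secondary leading-tone chord. The target IV is A in E major; the applied chord is rooted a semitone below, on G#.
Building a fully diminished seventh chord on G# gives G#-B-D-F.

G# B D F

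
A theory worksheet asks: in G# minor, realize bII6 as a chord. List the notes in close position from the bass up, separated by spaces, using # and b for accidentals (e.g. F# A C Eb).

C# E A

Scale degree 2 in G# minor is A#; lowering it a half step gives A. bII6 is the Neapolitan sixth — a major triad on the lowered second degree, here in its customary first inversion.
So the chord is A-C#-E.
With the 6 figure the chord is in first inversion; from the bass C# upward in close position it reads C#-E-A.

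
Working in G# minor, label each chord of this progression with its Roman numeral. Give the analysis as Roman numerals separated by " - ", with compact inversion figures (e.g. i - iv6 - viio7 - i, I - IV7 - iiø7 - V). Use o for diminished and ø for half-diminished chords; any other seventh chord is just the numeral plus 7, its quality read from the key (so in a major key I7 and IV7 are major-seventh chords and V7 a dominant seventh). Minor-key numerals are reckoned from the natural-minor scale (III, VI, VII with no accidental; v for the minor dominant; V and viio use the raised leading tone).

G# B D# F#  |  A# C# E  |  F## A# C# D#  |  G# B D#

G#-B-D#-F#: root G# is the tonic; minor seventh chord there is i7.
A#-C#-E: diminished triad on A# = scale degree 2 → iio.
F##-A#-C#-D#: dominant seventh chord on D# = scale degree 5 → V65.
G#-B-D# has root G#, degree 1 in G# minor, so i.

i7 - iio - V65 - i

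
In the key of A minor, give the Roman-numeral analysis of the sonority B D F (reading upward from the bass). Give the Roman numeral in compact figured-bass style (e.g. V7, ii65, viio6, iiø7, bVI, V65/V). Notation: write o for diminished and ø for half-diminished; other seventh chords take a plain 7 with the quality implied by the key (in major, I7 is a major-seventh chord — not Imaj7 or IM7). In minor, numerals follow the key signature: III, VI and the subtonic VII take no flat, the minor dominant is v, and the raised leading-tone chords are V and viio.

iio

The pitches B-D-F form a diminished triad rooted on B.
In A minor, B is the supertonic; the diatonic diminished triad there is iio.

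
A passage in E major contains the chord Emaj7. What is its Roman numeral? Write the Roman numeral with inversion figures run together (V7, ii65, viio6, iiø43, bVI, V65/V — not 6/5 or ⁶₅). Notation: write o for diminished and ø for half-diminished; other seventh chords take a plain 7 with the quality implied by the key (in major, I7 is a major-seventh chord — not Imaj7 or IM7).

The pitches E-G#-B-D# form a major seventh chord rooted on E.
E is scale degree 1 in E major, and a major seventh chord on that degree is written I7.

I7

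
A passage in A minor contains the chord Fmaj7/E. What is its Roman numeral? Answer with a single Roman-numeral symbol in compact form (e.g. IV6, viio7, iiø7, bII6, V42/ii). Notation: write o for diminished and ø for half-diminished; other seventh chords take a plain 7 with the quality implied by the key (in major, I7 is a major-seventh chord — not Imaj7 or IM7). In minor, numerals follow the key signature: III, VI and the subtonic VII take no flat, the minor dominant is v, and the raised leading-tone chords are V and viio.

VI42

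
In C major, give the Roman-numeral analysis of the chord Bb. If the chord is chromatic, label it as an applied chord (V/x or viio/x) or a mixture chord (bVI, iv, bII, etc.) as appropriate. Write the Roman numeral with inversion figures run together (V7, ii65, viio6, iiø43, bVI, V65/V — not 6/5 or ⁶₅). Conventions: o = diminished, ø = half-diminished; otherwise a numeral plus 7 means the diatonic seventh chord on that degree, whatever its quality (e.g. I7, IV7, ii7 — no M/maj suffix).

The pitches Bb-D-F form a major triad rooted on Bb.
Bb is the lowered seventh degree of C major (diatonic 7 would be B). This is a major triad on the lowered seventh degree (the subtonic), borrowed from the parallel minor.

bVII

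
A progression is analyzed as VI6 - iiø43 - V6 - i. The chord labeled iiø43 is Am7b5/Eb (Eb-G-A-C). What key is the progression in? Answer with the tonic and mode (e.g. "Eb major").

G minor

The chord Am7b5/Eb is a half-diminished seventh chord rooted on A; its label is iiø43.
If A is scale degree 2 and the mode makes that degree carry a half-diminished seventh chord, the tonic is G and the mode is minor.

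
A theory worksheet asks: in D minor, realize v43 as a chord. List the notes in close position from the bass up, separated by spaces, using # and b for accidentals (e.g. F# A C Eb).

In D minor, the fifth degree is A, and the diatonic chord built there is a minor seventh chord.
Stacking thirds from A gives A-C-E-G.
With the 43 figure the chord is in second inversion; from the bass E upward in close position it reads E-G-A-C.

E G A C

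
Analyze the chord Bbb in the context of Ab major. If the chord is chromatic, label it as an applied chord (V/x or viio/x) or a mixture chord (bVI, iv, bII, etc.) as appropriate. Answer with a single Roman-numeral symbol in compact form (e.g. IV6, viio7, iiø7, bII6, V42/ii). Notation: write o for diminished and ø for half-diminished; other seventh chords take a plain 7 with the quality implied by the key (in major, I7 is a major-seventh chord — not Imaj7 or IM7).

bII

The pitches Bbb-Db-Fb form a major triad rooted on Bbb.
Bbb is the lowered second degree of Ab major (diatonic 2 would be Bb). This is the Neapolitan chord — a major triad on the lowered second degree.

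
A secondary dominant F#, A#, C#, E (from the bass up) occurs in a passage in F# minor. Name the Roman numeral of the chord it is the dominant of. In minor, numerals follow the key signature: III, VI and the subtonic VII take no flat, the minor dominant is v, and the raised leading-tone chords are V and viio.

iv

The chord is a dominant seventh chord on F#.
A dominant resolves down a perfect fifth: F# → B. In F# minor, B is scale degree 4, i.e. iv.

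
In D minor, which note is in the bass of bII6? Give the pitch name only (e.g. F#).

bII in D minor has root Eb; the chord is Eb-G-Bb.
The figure 6 means first inversion — the third is in the bass.

G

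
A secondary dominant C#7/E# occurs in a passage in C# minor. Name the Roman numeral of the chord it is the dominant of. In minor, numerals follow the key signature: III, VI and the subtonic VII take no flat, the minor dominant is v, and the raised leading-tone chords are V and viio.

iv

The chord is a dominant seventh chord on C#.
A dominant resolves down a perfect fifth: C# → F#. In C# minor, F# is scale degree 4, i.e. iv.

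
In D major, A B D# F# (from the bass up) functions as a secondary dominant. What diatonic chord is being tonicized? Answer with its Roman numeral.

ii

The chord is a dominant seventh chord on B.
A dominant resolves down a perfect fifth: B → E. In D major, E is scale degree 2, i.e. ii.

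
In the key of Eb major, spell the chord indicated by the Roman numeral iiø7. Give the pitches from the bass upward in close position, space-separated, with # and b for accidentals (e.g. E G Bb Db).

F Ab Cb Eb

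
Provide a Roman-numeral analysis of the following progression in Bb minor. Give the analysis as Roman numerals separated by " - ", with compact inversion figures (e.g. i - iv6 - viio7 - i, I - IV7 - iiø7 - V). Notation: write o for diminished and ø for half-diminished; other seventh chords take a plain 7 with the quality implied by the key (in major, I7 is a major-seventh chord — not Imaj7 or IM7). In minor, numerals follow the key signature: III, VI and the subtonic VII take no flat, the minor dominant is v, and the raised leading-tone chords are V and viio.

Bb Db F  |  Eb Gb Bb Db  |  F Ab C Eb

i - iv7 - v7

Bb-Db-F has root Bb, degree 1 in Bb minor, so i.
Eb-Gb-Bb-Db has root Eb, degree 4 in Bb minor, so iv7.
F-Ab-C-Eb has root F, degree 5 in Bb minor, so v7.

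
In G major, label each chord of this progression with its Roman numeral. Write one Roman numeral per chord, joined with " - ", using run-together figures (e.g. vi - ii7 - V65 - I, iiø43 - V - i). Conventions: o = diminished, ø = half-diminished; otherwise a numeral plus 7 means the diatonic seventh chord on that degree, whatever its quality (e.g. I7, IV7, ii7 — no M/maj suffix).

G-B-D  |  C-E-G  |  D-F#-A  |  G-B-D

I - IV - V - I

G-B-D: major triad on G = scale degree 1 → I.
C-E-G has root C, degree 4 in G major, so IV.
D-F#-A: major triad on D = scale degree 5 → V.
G-B-D: major triad on G = scale degree 1 → I.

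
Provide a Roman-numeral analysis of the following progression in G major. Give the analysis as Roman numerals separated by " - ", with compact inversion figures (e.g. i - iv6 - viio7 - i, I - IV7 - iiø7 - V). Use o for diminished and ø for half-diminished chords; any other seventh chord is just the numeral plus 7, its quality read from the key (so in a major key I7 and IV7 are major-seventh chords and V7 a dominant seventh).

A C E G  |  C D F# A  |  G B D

ii7 - V42 - I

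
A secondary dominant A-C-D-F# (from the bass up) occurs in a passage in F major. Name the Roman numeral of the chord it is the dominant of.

ii

The chord is a dominant seventh chord on D.
A dominant resolves down a perfect fifth: D → G. In F major, G is scale degree 2, i.e. ii.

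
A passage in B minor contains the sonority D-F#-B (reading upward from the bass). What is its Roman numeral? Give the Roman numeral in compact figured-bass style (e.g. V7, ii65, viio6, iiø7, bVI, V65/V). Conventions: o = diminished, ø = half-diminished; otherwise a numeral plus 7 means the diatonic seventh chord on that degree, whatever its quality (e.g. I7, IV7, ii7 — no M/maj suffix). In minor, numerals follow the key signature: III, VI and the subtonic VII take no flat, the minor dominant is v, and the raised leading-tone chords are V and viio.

Stacked in thirds the chord is B-D-F#: a minor triad on B.
B is scale degree 1 in B minor, and a minor triad on that degree is written i.
With D in the bass the chord is in first inversion, so the figured bass is 6.

i6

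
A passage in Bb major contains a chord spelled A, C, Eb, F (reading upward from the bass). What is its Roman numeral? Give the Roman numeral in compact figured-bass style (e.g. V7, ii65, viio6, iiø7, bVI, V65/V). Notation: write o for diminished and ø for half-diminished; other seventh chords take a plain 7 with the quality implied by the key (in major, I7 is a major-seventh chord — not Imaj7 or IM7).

V65

Stacked in thirds the chord is F-A-C-Eb: a dominant seventh chord on F.
In Bb major, F is the dominant; the diatonic dominant seventh chord there is V7.
With A in the bass the chord is in first inversion, so the figured bass is 65.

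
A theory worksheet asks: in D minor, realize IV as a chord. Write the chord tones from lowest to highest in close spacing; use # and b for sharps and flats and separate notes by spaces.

IV is the major subdominant, borrowed from the parallel major. In D minor that root is G.
So the chord is G-B-D.

G B D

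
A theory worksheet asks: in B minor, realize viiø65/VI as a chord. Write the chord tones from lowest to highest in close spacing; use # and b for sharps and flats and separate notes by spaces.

viiø65/VI is a secondary leading-tone chord. The target VI is G in B minor; the applied chord is rooted a semitone below, on F#.
Building a half-diminished seventh chord on F# gives F#-A-C-E.
With the 65 figure the chord is in first inversion; from the bass A upward in close position it reads A-C-E-F#.

A C E F#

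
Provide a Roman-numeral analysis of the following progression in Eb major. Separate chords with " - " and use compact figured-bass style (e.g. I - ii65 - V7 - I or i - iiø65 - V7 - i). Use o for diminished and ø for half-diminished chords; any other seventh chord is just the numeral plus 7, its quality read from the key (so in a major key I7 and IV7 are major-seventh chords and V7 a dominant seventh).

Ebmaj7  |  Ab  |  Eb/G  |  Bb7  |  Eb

I7 - IV - I6 - V7 - I

Ebmaj7: major seventh chord on Eb = scale degree 1 → I7.
Ab: major triad on Ab = scale degree 4 → IV.
Eb/G has root Eb, degree 1 in Eb major, so I6.
Bb7: dominant seventh chord on Bb = scale degree 5 → V7.
Eb: major triad on Eb = scale degree 1 → I.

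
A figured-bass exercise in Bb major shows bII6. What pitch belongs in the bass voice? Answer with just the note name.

bII in Bb major has root Cb; the chord is Cb-Eb-Gb.
The figure 6 means first inversion — the third is in the bass.

Eb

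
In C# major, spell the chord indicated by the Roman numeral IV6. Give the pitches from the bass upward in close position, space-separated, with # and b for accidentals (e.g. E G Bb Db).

A# C# F#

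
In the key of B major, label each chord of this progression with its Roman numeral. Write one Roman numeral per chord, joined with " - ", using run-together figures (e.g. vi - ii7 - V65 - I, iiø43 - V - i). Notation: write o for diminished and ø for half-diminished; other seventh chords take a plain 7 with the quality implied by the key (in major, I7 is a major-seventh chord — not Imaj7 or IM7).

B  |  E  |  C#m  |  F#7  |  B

I - IV - ii - V7 - I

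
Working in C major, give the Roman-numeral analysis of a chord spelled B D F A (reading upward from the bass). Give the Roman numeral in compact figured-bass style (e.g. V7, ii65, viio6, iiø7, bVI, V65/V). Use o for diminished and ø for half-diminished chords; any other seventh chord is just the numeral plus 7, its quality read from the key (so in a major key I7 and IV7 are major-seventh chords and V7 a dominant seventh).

viiø7

Stacked in thirds the chord is B-D-F-A: a half-diminished seventh chord on B.
In C major, B is the leading tone; the diatonic half-diminished seventh chord there is viiø7.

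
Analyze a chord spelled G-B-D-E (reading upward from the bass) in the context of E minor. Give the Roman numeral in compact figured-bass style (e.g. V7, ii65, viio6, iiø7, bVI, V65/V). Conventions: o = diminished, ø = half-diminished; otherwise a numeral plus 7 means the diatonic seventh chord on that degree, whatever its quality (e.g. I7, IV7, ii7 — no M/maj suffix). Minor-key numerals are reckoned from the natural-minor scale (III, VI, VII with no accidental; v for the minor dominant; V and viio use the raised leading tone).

i65

Stacked in thirds the chord is E-G-B-D: a minor seventh chord on E.
In E minor, E is the tonic; the diatonic minor seventh chord there is i7.
With G in the bass the chord is in first inversion, so the figured bass is 65.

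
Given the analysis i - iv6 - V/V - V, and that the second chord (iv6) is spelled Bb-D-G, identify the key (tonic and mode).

D minor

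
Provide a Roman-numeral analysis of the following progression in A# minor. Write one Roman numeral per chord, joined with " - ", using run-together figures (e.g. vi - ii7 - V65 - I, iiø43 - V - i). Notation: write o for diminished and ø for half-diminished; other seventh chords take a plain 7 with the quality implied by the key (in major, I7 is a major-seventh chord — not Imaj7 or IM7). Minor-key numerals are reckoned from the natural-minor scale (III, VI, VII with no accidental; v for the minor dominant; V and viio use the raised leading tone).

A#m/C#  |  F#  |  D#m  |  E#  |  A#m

A#m/C# has root A#, degree 1 in A# minor, so i6.
F#: root F# is the submediant; major triad there is VI.
D#m: root D# is the subdominant; minor triad there is iv.
E#: major triad on E# = scale degree 5 → V.
A#m has root A#, degree 1 in A# minor, so i.

i6 - VI - iv - V - i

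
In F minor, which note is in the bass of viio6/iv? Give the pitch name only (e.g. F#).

C

The applied chord viio6/iv is rooted on A: A-C-Eb.
The figure 6 means first inversion — the third is in the bass.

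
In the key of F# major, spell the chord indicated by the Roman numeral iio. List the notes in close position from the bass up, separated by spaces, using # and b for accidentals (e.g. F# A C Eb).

Scale degree 2 in F# major is G#; here the chord built on it is altered to a diminished triad. iio is the diminished supertonic triad, borrowed from the parallel minor.
So the chord is G#-B-D, a diminished triad.

G# B D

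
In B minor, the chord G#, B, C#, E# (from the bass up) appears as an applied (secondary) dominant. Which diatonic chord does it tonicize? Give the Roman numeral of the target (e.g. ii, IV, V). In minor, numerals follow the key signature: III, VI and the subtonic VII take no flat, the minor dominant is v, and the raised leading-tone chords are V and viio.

V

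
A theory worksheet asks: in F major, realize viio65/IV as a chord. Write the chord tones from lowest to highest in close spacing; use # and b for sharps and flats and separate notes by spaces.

viio65/IV is a secondary leading-tone chord. The target IV is Bb in F major; the applied chord is rooted a semitone below, on A.
Building a fully diminished seventh chord on A gives A-C-Eb-Gb.
With the 65 figure the chord is in first inversion; from the bass C upward in close position it reads C-Eb-Gb-A.

C Eb Gb A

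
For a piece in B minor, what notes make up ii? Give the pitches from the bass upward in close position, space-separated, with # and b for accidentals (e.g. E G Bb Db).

C# E G#

Scale degree 2 in B minor is C#; here the chord built on it is altered to a minor triad. ii is the minor supertonic, borrowed from the parallel major (the Dorian ii).
So the chord is C#-E-G#, a minor triad.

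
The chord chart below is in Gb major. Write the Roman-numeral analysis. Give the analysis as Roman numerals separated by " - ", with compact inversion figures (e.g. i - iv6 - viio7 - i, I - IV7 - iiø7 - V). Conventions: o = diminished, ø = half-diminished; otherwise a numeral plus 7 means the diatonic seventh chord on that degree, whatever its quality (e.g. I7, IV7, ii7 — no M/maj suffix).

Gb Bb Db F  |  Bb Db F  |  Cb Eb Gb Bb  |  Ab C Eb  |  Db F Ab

Gb-Bb-Db-F: root Gb is the tonic; major seventh chord there is I7.
Bb-Db-F: minor triad on Bb = scale degree 3 → iii.
Cb-Eb-Gb-Bb: major seventh chord on Cb = scale degree 4 → IV7.
Ab-C-Eb: a major triad on Ab, the applied dominant of V → V/V.
Db-F-Ab has root Db, degree 5 in Gb major, so V.

I7 - iii - IV7 - V/V - V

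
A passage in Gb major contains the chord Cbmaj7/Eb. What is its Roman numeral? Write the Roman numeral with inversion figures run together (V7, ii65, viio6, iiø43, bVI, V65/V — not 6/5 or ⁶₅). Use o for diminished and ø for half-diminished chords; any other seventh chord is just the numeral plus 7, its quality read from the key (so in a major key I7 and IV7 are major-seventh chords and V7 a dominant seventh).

IV65

The pitches Cb-Eb-Gb-Bb form a major seventh chord rooted on Cb.
Cb is scale degree 4 in Gb major, and a major seventh chord on that degree is written IV7.
With Eb in the bass the chord is in first inversion, so the figured bass is 65.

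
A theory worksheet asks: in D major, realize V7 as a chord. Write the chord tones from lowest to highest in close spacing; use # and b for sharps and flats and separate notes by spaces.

A C# E G

In D major, the dominant is A, and the diatonic chord built there is a dominant seventh chord.
That chord is spelled A-C#-E-G.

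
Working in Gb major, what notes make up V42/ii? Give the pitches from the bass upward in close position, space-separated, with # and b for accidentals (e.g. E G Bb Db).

Db Eb G Bb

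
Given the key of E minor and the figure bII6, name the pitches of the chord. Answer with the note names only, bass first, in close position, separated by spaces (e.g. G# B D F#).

A C F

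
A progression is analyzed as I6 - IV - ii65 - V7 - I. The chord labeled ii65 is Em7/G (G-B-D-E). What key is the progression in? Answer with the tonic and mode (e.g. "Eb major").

D major

The chord Em7/G is a minor seventh chord rooted on E; its label is ii65.
ii65 on E implies E is the supertonic; that puts the tonic at D, and the lowercase numeral fits major mode.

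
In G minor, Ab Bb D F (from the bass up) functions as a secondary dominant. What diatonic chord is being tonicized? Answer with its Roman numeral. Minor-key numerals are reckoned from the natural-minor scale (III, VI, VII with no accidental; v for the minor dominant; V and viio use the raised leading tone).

The chord is a dominant seventh chord on Bb.
A dominant resolves down a perfect fifth: Bb → Eb. In G minor, Eb is scale degree 6, i.e. VI.

VI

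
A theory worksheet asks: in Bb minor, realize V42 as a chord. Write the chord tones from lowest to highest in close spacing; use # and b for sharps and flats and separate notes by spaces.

Eb F A C

In Bb minor, scale degree 5 is F. The dominant is major (leading tone raised), so V is a dominant seventh chord.
That chord is spelled F-A-C-Eb.
With the 42 figure the chord is in third inversion; from the bass Eb upward in close position it reads Eb-F-A-C.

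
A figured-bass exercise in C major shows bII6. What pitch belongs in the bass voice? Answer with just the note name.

bII in C major has root Db; the chord is Db-F-Ab.
The figure 6 means first inversion — the third is in the bass.

F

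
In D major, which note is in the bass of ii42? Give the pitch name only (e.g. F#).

D

ii in D major has root E; the chord is E-G-B-D.
The figure 42 means third inversion — the seventh is in the bass.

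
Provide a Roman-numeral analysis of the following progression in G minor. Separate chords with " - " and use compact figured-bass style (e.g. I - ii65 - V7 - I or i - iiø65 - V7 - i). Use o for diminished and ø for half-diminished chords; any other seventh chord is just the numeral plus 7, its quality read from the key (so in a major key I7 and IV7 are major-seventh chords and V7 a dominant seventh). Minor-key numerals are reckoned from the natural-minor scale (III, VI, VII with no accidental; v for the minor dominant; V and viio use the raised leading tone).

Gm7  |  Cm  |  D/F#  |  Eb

i7 - iv - V6 - VI

Gm7: minor seventh chord on G = scale degree 1 → i7.
Cm: minor triad on C = scale degree 4 → iv.
D/F#: major triad on D = scale degree 5 → V6.
Eb: major triad on Eb = scale degree 6 → VI.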